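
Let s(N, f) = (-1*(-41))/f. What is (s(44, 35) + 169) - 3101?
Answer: -102579/35 ≈ -2930.8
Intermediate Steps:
s(N, f) = 41/f
(s(44, 35) + 169) - 3101 = (41/35 + 169) - 3101 = 5956/35 - 3101 = -102579/35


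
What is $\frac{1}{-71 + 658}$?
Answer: $\frac{1}{587} \approx 0.0017036$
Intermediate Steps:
$\frac{1}{-71 + 658} = \frac{1}{587}$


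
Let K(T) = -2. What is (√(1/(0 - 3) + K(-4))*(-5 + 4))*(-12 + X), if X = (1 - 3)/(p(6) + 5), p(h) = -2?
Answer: 38*I*√21/9 ≈ 19.349*I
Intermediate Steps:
X = -⅔ (X = (1 - 3)/(-2 + 5) = -2/3 = -2*⅓ = -⅔ ≈ -0.66667)
(√(1/(0 - 3) + K(-4))*(-5 + 4))*(-12 + X) = (√(1/(0 - 3) - 2)*(-5 + 4))*(-12 - ⅔) = (√(1/(-3) - 2)*(-1))*(-38/3) = (√(-⅓ - 2)*(-1))*(-38/3) = (√(-7/3)*(-1))*(-38/3) = ((I*√21/3)*(-1))*(-38/3) = -I*√21/3*(-38/3) = 38*I*√21/9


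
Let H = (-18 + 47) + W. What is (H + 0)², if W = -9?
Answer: 400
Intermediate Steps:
H = 20 (H = (-18 + 47) - 9 = 29 - 9 = 20)
(H + 0)² = (20 + 0)² = 20² = 400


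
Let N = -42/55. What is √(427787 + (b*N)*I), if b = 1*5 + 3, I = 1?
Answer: √1294037195/55 ≈ 654.05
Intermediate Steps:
N = -42/55 (N = -42*1/55 = -42/55 ≈ -0.76364)
b = 8 (b = 5 + 3 = 8)
√(427787 + (b*N)*I) = √(427787 + (8*(-42/55))*1) = √(427787 - 336/55*1) = √(427787 - 336/55) = √(23527949/55) = √1294037195/55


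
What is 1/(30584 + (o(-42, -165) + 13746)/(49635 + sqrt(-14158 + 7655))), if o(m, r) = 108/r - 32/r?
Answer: 1025683357929860025/31369783863125247706898 + 187111155*I*sqrt(6503)/31369783863125247706898 ≈ 3.2697e-5 + 4.81e-13*I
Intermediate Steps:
o(m, r) = 76/r
1/(30584 + (o(-42, -165) + 13746)/(49635 + sqrt(-14158 + 7655))) = 1/(30584 + (76/(-165) + 13746)/(49635 + sqrt(-14158 + 7655))) = 1/(30584 + (76*(-1/165) + 13746)/(49635 + sqrt(-6503))) = 1/(30584 + (-76/165 + 13746)/(49635 + I*sqrt(6503))) = 1/(30584 + 2268014/(165*(49635 + I*sqrt(6503))))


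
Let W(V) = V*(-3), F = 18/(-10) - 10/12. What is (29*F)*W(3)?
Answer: 6873/10 ≈ 687.30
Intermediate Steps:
F = -79/30 (F = 18*(-⅒) - 10*1/12 = -9/5 - ⅚ = -79/30 ≈ -2.6333)
W(V) = -3*V
(29*F)*W(3) = (29*(-79/30))*(-3*3) = -2291/30*(-9) = 6873/10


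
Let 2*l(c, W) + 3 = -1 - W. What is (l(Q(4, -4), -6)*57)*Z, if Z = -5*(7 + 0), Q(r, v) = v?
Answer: -1995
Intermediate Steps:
Z = -35 (Z = -5*7 = -35)
l(c, W) = -2 - W/2 (l(c, W) = -3/2 + (-1 - W)/2 = -3/2 + (-½ - W/2) = -2 - W/2)
(l(Q(4, -4), -6)*57)*Z = ((-2 - ½*(-6))*57)*(-35) = ((-2 + 3)*57)*(-35) = (1*57)*(-35) = 57*(-35) = -1995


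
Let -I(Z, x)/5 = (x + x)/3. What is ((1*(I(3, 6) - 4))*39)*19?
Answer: -17784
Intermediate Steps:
I(Z, x) = -10*x/3 (I(Z, x) = -5*(x + x)/3 = -5*2*x/3 = -10*x/3)
((1*(I(3, 6) - 4))*39)*19 = ((1*(-10/3*6 - 4))*39)*19 = ((1*(-20 - 4))*39)*19 = ((1*(-24))*39)*19 = -24*39*19 = -936*19 = -17784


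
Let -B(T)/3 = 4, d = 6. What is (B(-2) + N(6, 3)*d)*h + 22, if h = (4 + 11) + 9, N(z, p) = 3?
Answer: 166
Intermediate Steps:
B(T) = -12 (B(T) = -3*4 = -12)
h = 24 (h = 15 + 9 = 24)
(B(-2) + N(6, 3)*d)*h + 22 = (-12 + 3*6)*24 + 22 = (-12 + 18)*24 + 22 = 6*24 + 22 = 144 + 22 = 166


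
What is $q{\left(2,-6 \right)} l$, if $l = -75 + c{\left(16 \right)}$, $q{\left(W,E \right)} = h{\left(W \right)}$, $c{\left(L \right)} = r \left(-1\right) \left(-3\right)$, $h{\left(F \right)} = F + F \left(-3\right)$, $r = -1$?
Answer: $312$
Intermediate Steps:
$h{\left(F \right)} = - 2 F$ ($h{\left(F \right)} = F - 3 F = - 2 F$)
$c{\left(L \right)} = -3$ ($c{\left(L \right)} = \left(-1\right) \left(-1\right) \left(-3\right) = 1 \left(-3\right) = -3$)
$q{\left(W,E \right)} = - 2 W$
$l = -78$ ($l = -75 - 3 = -78$)
$q{\left(2,-6 \right)} l = \left(-2\right) 2 \left(-78\right) = \left(-4\right) \left(-78\right) = 312$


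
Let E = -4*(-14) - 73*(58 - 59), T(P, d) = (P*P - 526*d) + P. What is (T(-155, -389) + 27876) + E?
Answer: 256489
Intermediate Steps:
T(P, d) = P + P² - 526*d (T(P, d) = (P² - 526*d) + P = P + P² - 526*d)
E = 129 (E = 56 - 73*(-1) = 56 + 73 = 129)
(T(-155, -389) + 27876) + E = ((-155 + (-155)² - 526*(-389)) + 27876) + 129 = ((-155 + 24025 + 204614) + 27876) + 129 = (228484 + 27876) + 129 = 256360 + 129 = 256489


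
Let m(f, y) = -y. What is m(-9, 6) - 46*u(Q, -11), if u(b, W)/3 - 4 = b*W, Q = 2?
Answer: 2478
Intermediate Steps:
u(b, W) = 12 + 3*W*b (u(b, W) = 12 + 3*(b*W) = 12 + 3*(W*b) = 12 + 3*W*b)
m(-9, 6) - 46*u(Q, -11) = -1*6 - 46*(12 + 3*(-11)*2) = -6 - 46*(12 - 66) = -6 - 46*(-54) = -6 + 2484 = 2478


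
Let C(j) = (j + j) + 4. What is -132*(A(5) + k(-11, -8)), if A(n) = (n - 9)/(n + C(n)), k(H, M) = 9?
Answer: -22044/19 ≈ -1160.2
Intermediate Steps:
C(j) = 4 + 2*j (C(j) = 2*j + 4 = 4 + 2*j)
A(n) = (-9 + n)/(4 + 3*n) (A(n) = (n - 9)/(n + (4 + 2*n)) = (-9 + n)/(4 + 3*n))
-132*(A(5) + k(-11, -8)) = -132*((-9 + 5)/(4 + 3*5) + 9) = -132*(-4/(4 + 15) + 9) = -132*(-4/19 + 9) = -132*167/19 = -22044/19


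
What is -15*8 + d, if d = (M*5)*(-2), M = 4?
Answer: -160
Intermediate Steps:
d = -40 (d = (4*5)*(-2) = 20*(-2) = -40)
-15*8 + d = -15*8 - 40 = -120 - 40 = -160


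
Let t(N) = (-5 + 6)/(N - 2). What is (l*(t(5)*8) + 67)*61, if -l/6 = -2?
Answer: 6039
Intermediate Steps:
l = 12 (l = -6*(-2) = 12)
t(N) = 1/(-2 + N)
(l*(t(5)*8) + 67)*61 = (12*(8/(-2 + 5)) + 67)*61 = (12*(8/3) + 67)*61 = (32 + 67)*61 = 99*61 = 6039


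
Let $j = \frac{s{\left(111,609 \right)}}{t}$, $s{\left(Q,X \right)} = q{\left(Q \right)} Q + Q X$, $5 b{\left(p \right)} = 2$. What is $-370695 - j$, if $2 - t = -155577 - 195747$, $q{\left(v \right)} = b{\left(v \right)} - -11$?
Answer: $- \frac{325587151086}{878315} \approx -3.707 \cdot 10^{5}$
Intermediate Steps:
$b{\left(p \right)} = \frac{2}{5}$ ($b{\left(p \right)} = \frac{1}{5} \cdot 2 = \frac{2}{5}$)
$q{\left(v \right)} = \frac{57}{5}$ ($q{\left(v \right)} = \frac{2}{5} - -11 = \frac{2}{5} + 11 = \frac{57}{5}$)
$s{\left(Q,X \right)} = \frac{57 Q}{5} + Q X$
$t = 351326$ ($t = 2 - \left(-155577 - 195747\right) = 2 - -351324 = 2 + 351324 = 351326$)
$j = \frac{172161}{878315}$ ($j = \frac{\frac{1}{5} \cdot 111 \left(57 + 5 \cdot 609\right)}{351326} = \frac{1}{5} \cdot 111 \left(57 + 3045\right) \frac{1}{351326} = \frac{1}{5} \cdot 111 \cdot 3102 \cdot \frac{1}{351326} = \frac{344322}{5} \cdot \frac{1}{351326} = \frac{172161}{878315} \approx 0.19601$)
$-370695 - j = -370695 - \frac{172161}{878315} = - \frac{325587151086}{878315}$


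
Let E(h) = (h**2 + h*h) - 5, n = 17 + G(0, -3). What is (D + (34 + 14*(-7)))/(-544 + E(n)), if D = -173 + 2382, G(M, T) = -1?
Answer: -2145/37 ≈ -57.973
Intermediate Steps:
n = 16 (n = 17 - 1 = 16)
E(h) = -5 + 2*h**2 (E(h) = (h**2 + h**2) - 5 = 2*h**2 - 5 = -5 + 2*h**2)
D = 2209
(D + (34 + 14*(-7)))/(-544 + E(n)) = (2209 + (34 + 14*(-7)))/(-544 + (-5 + 2*16**2)) = (2209 + (34 - 98))/(-544 + (-5 + 2*256)) = (2209 - 64)/(-544 + (-5 + 512)) = 2145/(-544 + 507) = 2145/(-37) = 2145*(-1/37) = -2145/37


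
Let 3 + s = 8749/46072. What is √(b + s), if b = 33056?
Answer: √103786487430/1772 ≈ 181.81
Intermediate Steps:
s = -9959/3544 (s = -3 + 8749/46072 = -3 + 8749*(1/46072) = -3 + 673/3544 = -9959/3544 ≈ -2.8101)
√(b + s) = √(33056 - 9959/3544) = √(117140505/3544) = √103786487430/1772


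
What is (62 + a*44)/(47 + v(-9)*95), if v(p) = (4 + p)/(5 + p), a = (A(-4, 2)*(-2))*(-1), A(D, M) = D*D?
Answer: 1960/221 ≈ 8.8688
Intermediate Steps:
A(D, M) = D**2
a = 32 (a = ((-4)**2*(-2))*(-1) = (16*(-2))*(-1) = -32*(-1) = 32)
v(p) = (4 + p)/(5 + p)
(62 + a*44)/(47 + v(-9)*95) = (62 + 32*44)/(47 + ((4 - 9)/(5 - 9))*95) = (62 + 1408)/(47 + (-5/(-4))*95) = 1470/(47 - 1/4*(-5)*95) = 1470/(47 + (5/4)*95) = 1470/(47 + 475/4) = 1470/(663/4) = 1470*(4/663) = 1960/221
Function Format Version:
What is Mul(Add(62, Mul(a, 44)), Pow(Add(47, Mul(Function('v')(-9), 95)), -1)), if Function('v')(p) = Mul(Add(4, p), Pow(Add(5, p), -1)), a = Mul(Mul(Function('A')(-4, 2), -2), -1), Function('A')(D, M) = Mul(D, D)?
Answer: Rational(1960, 221) ≈ 8.8688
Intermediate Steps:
Function('A')(D, M) = Pow(D, 2)
a = 32 (a = Mul(Mul(Pow(-4, 2), -2), -1) = Mul(Mul(16, -2), -1) = Mul(-32, -1) = 32)
Function('v')(p) = Mul(Pow(Add(5, p), -1), Add(4, p))
Mul(Add(62, Mul(a, 44)), Pow(Add(47, Mul(Function('v')(-9), 95)), -1)) = Mul(Add(62, Mul(32, 44)), Pow(Add(47, Mul(Mul(Pow(Add(5, -9), -1), Add(4, -9)), 95)), -1)) = Mul(Add(62, 1408), Pow(Add(47, Mul(Mul(Pow(-4, -1), -5), 95)), -1)) = Mul(1470, Pow(Add(47, Mul(Mul(Rational(-1, 4), -5), 95)), -1)) = Mul(1470, Pow(Add(47, Mul(Rational(5, 4), 95)), -1)) = Mul(1470, Pow(Add(47, Rational(475, 4)), -1)) = Mul(1470, Pow(Rational(663, 4), -1)) = Mul(1470, Rational(4, 663)) = Rational(1960, 221)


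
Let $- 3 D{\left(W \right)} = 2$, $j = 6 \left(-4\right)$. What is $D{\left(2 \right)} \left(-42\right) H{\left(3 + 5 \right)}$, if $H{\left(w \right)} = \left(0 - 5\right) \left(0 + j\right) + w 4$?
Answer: $4256$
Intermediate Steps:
$j = -24$
$D{\left(W \right)} = - \frac{2}{3}$ ($D{\left(W \right)} = \left(- \frac{1}{3}\right) 2 = - \frac{2}{3}$)
$H{\left(w \right)} = 120 + 4 w$ ($H{\left(w \right)} = \left(0 - 5\right) \left(0 - 24\right) + w 4 = \left(-5\right) \left(-24\right) + 4 w = 120 + 4 w$)
$D{\left(2 \right)} \left(-42\right) H{\left(3 + 5 \right)} = \left(- \frac{2}{3}\right) \left(-42\right) \left(120 + 4 \left(3 + 5\right)\right) = 28 \left(120 + 4 \cdot 8\right) = 28 \left(120 + 32\right) = 28 \cdot 152 = 4256$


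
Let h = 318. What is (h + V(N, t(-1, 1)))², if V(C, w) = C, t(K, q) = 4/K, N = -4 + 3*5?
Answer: 108241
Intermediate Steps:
N = 11 (N = -4 + 15 = 11)
(h + V(N, t(-1, 1)))² = (318 + 11)² = 329² = 108241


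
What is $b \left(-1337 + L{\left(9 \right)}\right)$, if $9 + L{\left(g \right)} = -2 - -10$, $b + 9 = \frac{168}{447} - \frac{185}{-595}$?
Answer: $\frac{197223876}{17731} \approx 11123.0$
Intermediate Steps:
$b = - \frac{147402}{17731}$ ($b = -9 + \left(\frac{168}{447} - \frac{185}{-595}\right) = -9 + \left(168 \cdot \frac{1}{447} - - \frac{37}{119}\right) = -9 + \left(\frac{56}{149} + \frac{37}{119}\right) = -9 + \frac{12177}{17731} = - \frac{147402}{17731} \approx -8.3132$)
$L{\left(g \right)} = -1$ ($L{\left(g \right)} = -9 - -8 = -9 + \left(-2 + 10\right) = -9 + 8 = -1$)
$b \left(-1337 + L{\left(9 \right)}\right) = - \frac{147402 \left(-1337 - 1\right)}{17731} = \left(- \frac{147402}{17731}\right) \left(-1338\right) = \frac{197223876}{17731}$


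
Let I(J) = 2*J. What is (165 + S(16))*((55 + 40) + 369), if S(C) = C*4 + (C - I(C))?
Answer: 98832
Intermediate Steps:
S(C) = 3*C (S(C) = C*4 + (C - 2*C) = 4*C + (C - 2*C) = 4*C - C = 3*C)
(165 + S(16))*((55 + 40) + 369) = (165 + 3*16)*((55 + 40) + 369) = (165 + 48)*(95 + 369) = 213*464 = 98832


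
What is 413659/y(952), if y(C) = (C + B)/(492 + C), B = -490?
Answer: 298661798/231 ≈ 1.2929e+6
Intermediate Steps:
y(C) = (-490 + C)/(492 + C) (y(C) = (C - 490)/(492 + C) = (-490 + C)/(492 + C))
413659/y(952) = 413659/(((-490 + 952)/(492 + 952))) = 413659/((462/1444)) = 413659/(((1/1444)*462)) = 413659/(231/722) = 413659*(722/231) = 298661798/231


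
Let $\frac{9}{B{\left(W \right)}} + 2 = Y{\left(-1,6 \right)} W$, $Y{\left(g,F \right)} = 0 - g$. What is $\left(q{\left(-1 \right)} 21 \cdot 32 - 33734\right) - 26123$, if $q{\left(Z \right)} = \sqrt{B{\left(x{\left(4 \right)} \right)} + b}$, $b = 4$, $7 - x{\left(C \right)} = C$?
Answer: $-59857 + 672 \sqrt{13} \approx -57434.0$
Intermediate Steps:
$x{\left(C \right)} = 7 - C$
$Y{\left(g,F \right)} = - g$
$B{\left(W \right)} = \frac{9}{-2 + W}$ ($B{\left(W \right)} = \frac{9}{-2 + \left(-1\right) \left(-1\right) W} = \frac{9}{-2 + 1 W} = \frac{9}{-2 + W}$)
$q{\left(Z \right)} = \sqrt{13}$ ($q{\left(Z \right)} = \sqrt{\frac{9}{-2 + \left(7 - 4\right)} + 4} = \sqrt{\frac{9}{-2 + 3} + 4} = \sqrt{\frac{9}{1} + 4} = \sqrt{9 \cdot 1 + 4} = \sqrt{9 + 4} = \sqrt{13}$)
$\left(q{\left(-1 \right)} 21 \cdot 32 - 33734\right) - 26123 = \left(\sqrt{13} \cdot 21 \cdot 32 - 33734\right) - 26123 = \left(21 \sqrt{13} \cdot 32 - 33734\right) - 26123 = \left(672 \sqrt{13} - 33734\right) - 26123 = \left(-33734 + 672 \sqrt{13}\right) - 26123 = -59857 + 672 \sqrt{13}$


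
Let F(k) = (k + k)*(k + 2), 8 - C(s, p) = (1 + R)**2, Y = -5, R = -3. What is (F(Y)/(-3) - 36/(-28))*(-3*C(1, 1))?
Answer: 732/7 ≈ 104.57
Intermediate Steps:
C(s, p) = 4 (C(s, p) = 8 - (1 - 3)**2 = 8 - 1*(-2)**2 = 8 - 1*4 = 8 - 4 = 4)
F(k) = 2*k*(2 + k) (F(k) = (2*k)*(2 + k) = 2*k*(2 + k))
(F(Y)/(-3) - 36/(-28))*(-3*C(1, 1)) = ((2*(-5)*(2 - 5))/(-3) - 36/(-28))*(-3*4) = ((2*(-5)*(-3))*(-1/3) - 36*(-1/28))*(-12) = (30*(-1/3) + 9/7)*(-12) = (-10 + 9/7)*(-12) = -61/7*(-12) = 732/7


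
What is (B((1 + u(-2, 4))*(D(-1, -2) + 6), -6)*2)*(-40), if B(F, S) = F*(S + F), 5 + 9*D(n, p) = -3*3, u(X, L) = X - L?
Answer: -4064000/81 ≈ -50173.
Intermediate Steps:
D(n, p) = -14/9 (D(n, p) = -5/9 + (-3*3)/9 = -5/9 + (1/9)*(-9) = -5/9 - 1 = -14/9)
B(F, S) = F*(F + S)
(B((1 + u(-2, 4))*(D(-1, -2) + 6), -6)*2)*(-40) = ((((1 + (-2 - 1*4))*(-14/9 + 6))*((1 + (-2 - 1*4))*(-14/9 + 6) - 6))*2)*(-40) = ((((1 + (-2 - 4))*(40/9))*((1 + (-2 - 4))*(40/9) - 6))*2)*(-40) = ((((1 - 6)*(40/9))*((1 - 6)*(40/9) - 6))*2)*(-40) = (((-5*40/9)*(-5*40/9 - 6))*2)*(-40) = (-200*(-200/9 - 6)/9*2)*(-40) = (-200/9*(-254/9)*2)*(-40) = ((50800/81)*2)*(-40) = (101600/81)*(-40) = -4064000/81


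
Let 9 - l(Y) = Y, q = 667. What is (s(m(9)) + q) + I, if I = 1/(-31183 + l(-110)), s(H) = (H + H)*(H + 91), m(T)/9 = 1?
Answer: 76634887/31064 ≈ 2467.0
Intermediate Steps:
m(T) = 9 (m(T) = 9*1 = 9)
l(Y) = 9 - Y
s(H) = 2*H*(91 + H) (s(H) = (2*H)*(91 + H) = 2*H*(91 + H))
I = -1/31064 (I = 1/(-31183 + (9 - 1*(-110))) = 1/(-31183 + (9 + 110)) = 1/(-31183 + 119) = 1/(-31064) = -1/31064 ≈ -3.2192e-5)
(s(m(9)) + q) + I = (2*9*(91 + 9) + 667) - 1/31064 = (2*9*100 + 667) - 1/31064 = (1800 + 667) - 1/31064 = 2467 - 1/31064 = 76634887/31064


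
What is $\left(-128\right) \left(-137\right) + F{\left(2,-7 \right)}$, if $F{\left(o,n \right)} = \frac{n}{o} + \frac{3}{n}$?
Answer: $\frac{245449}{14} \approx 17532.0$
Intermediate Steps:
$F{\left(o,n \right)} = \frac{3}{n} + \frac{n}{o}$
$\left(-128\right) \left(-137\right) + F{\left(2,-7 \right)} = \left(-128\right) \left(-137\right) + \left(\frac{3}{-7} - \frac{7}{2}\right) = 17536 + \left(3 \left(- \frac{1}{7}\right) - \frac{7}{2}\right) = 17536 - \frac{55}{14} = \frac{245449}{14}$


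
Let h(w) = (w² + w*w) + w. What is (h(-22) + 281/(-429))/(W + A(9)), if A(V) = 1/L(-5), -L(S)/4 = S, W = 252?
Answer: 8111060/2162589 ≈ 3.7506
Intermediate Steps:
L(S) = -4*S
A(V) = 1/20 (A(V) = 1/(-4*(-5)) = 1/20)
h(w) = w + 2*w² (h(w) = (w² + w²) + w = 2*w² + w = w + 2*w²)
(h(-22) + 281/(-429))/(W + A(9)) = (-22*(1 + 2*(-22)) + 281/(-429))/(252 + 1/20) = (-22*(1 - 44) + 281*(-1/429))/(5041/20) = (-22*(-43) - 281/429)*(20/5041) = (946 - 281/429)*(20/5041) = (405553/429)*(20/5041) = 8111060/2162589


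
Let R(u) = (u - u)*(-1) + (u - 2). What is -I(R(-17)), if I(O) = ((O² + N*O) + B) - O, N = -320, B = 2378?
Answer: -8838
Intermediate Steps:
R(u) = -2 + u (R(u) = 0*(-1) + (-2 + u) = 0 + (-2 + u) = -2 + u)
I(O) = 2378 + O² - 321*O (I(O) = ((O² - 320*O) + 2378) - O = (2378 + O² - 320*O) - O = 2378 + O² - 321*O)
-I(R(-17)) = -(2378 + (-2 - 17)² - 321*(-2 - 17)) = -(2378 + (-19)² - 321*(-19)) = -(2378 + 361 + 6099) = -1*8838 = -8838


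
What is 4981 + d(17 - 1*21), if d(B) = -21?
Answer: 4960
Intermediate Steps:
4981 + d(17 - 1*21) = 4981 - 21 = 4960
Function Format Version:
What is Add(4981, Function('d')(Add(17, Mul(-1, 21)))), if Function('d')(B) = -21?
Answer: 4960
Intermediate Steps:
Add(4981, Function('d')(Add(17, Mul(-1, 21)))) = Add(4981, -21) = 4960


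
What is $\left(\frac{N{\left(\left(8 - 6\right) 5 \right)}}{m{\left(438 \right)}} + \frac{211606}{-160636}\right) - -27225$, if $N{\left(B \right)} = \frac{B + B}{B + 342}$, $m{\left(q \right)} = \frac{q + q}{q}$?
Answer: $\frac{192416754531}{7067984} \approx 27224.0$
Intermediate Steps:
$m{\left(q \right)} = 2$ ($m{\left(q \right)} = \frac{2 q}{q} = 2$)
$N{\left(B \right)} = \frac{2 B}{342 + B}$
$\left(\frac{N{\left(\left(8 - 6\right) 5 \right)}}{m{\left(438 \right)}} + \frac{211606}{-160636}\right) - -27225 = \left(\frac{2 \left(8 - 6\right) 5 \frac{1}{342 + \left(8 - 6\right) 5}}{2} + \frac{211606}{-160636}\right) - -27225 = \left(\frac{2 \cdot 2 \cdot 5}{342 + 2 \cdot 5} \cdot \frac{1}{2} + 211606 \left(- \frac{1}{160636}\right)\right) + 27225 = \left(2 \cdot 10 \frac{1}{342 + 10} \cdot \frac{1}{2} - \frac{105803}{80318}\right) + 27225 = \left(2 \cdot 10 \cdot \frac{1}{352} \cdot \frac{1}{2} - \frac{105803}{80318}\right) + 27225 = \left(\frac{5}{88} \cdot \frac{1}{2} - \frac{105803}{80318}\right) + 27225 = \left(\frac{5}{176} - \frac{105803}{80318}\right) + 27225 = - \frac{9109869}{7067984} + 27225 = \frac{192416754531}{7067984}$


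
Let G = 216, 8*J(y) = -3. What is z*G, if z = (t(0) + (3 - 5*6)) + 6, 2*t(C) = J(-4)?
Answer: -9153/2 ≈ -4576.5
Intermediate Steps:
J(y) = -3/8 (J(y) = (⅛)*(-3) = -3/8)
t(C) = -3/16 (t(C) = (½)*(-3/8) = -3/16)
z = -339/16 (z = (-3/16 + (3 - 5*6)) + 6 = (-3/16 + (3 - 30)) + 6 = (-3/16 - 27) + 6 = -435/16 + 6 = -339/16 ≈ -21.188)
z*G = -339/16*216 = -9153/2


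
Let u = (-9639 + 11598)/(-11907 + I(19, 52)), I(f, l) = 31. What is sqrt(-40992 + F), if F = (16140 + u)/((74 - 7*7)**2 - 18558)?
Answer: I*sqrt(464830831790516249709)/106486154 ≈ 202.47*I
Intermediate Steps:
u = -1959/11876 (u = (-9639 + 11598)/(-11907 + 31) = 1959/(-11876) = 1959*(-1/11876) = -1959/11876 ≈ -0.16495)
F = -191676681/212972308 (F = (16140 - 1959/11876)/((74 - 7*7)**2 - 18558) = 191676681/(11876*((74 - 49)**2 - 18558)) = 191676681/(11876*(25**2 - 18558)) = 191676681/(11876*(625 - 18558)) = (191676681/11876)/(-17933) = (191676681/11876)*(-1/17933) = -191676681/212972308 ≈ -0.90001)
sqrt(-40992 + F) = sqrt(-40992 - 191676681/212972308) = sqrt(-8730352526217/212972308) = I*sqrt(464830831790516249709)/106486154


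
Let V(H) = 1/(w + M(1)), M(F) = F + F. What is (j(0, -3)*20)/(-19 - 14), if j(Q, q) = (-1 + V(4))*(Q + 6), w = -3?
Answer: 80/11 ≈ 7.2727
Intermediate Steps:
M(F) = 2*F
V(H) = -1 (V(H) = 1/(-3 + 2*1) = 1/(-3 + 2) = 1/(-1) = -1)
j(Q, q) = -12 - 2*Q (j(Q, q) = (-1 - 1)*(Q + 6) = -2*(6 + Q) = -12 - 2*Q)
(j(0, -3)*20)/(-19 - 14) = ((-12 - 2*0)*20)/(-19 - 14) = ((-12 + 0)*20)/(-33) = -12*20*(-1/33) = -240*(-1/33) = 80/11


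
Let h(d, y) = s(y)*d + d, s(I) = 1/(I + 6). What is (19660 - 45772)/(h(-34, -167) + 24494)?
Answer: -700672/656349 ≈ -1.0675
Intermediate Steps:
s(I) = 1/(6 + I)
h(d, y) = d + d/(6 + y) (h(d, y) = d/(6 + y) + d = d + d/(6 + y))
(19660 - 45772)/(h(-34, -167) + 24494) = (19660 - 45772)/(-34*(7 - 167)/(6 - 167) + 24494) = -26112/(-34*(-160)/(-161) + 24494) = -26112/(-34*(-1/161)*(-160) + 24494) = -26112/(-5440/161 + 24494) = -26112/3938094/161 = -26112*161/3938094 = -700672/656349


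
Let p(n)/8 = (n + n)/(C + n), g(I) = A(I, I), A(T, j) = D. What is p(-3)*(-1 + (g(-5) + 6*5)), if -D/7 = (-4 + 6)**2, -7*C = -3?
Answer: 56/3 ≈ 18.667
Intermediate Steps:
C = 3/7 (C = -1/7*(-3) = 3/7 ≈ 0.42857)
D = -28 (D = -7*(-4 + 6)**2 = -7*2**2 = -7*4 = -28)
A(T, j) = -28
g(I) = -28
p(n) = 16*n/(3/7 + n) (p(n) = 8*((n + n)/(3/7 + n)) = 8*((2*n)/(3/7 + n)) = 8*(2*n/(3/7 + n)) = 16*n/(3/7 + n))
p(-3)*(-1 + (g(-5) + 6*5)) = (112*(-3)/(3 + 7*(-3)))*(-1 + (-28 + 6*5)) = (112*(-3)/(3 - 21))*(-1 + (-28 + 30)) = (112*(-3)/(-18))*(-1 + 2) = (112*(-3)*(-1/18))*1 = (56/3)*1 = 56/3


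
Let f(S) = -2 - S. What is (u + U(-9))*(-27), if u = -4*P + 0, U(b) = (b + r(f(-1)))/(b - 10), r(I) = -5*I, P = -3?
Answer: -6264/19 ≈ -329.68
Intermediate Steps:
U(b) = (5 + b)/(-10 + b) (U(b) = (b - 5*(-2 - 1*(-1)))/(b - 10) = (b - 5*(-2 + 1))/(-10 + b) = (b - 5*(-1))/(-10 + b) = (b + 5)/(-10 + b) = (5 + b)/(-10 + b))
u = 12 (u = -4*(-3) + 0 = 12 + 0 = 12)
(u + U(-9))*(-27) = (12 + (5 - 9)/(-10 - 9))*(-27) = (12 - 4/(-19))*(-27) = (12 - 1/19*(-4))*(-27) = (12 + 4/19)*(-27) = (232/19)*(-27) = -6264/19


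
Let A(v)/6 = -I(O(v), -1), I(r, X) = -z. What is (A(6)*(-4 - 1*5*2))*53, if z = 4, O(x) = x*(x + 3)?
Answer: -17808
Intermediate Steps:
O(x) = x*(3 + x)
I(r, X) = -4 (I(r, X) = -1*4 = -4)
A(v) = 24 (A(v) = 6*(-1*(-4)) = 6*4 = 24)
(A(6)*(-4 - 1*5*2))*53 = (24*(-4 - 1*5*2))*53 = (24*(-4 - 5*2))*53 = (24*(-4 - 10))*53 = (24*(-14))*53 = -336*53 = -17808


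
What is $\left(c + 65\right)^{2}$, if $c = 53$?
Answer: $13924$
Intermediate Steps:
$\left(c + 65\right)^{2} = \left(53 + 65\right)^{2} = 118^{2} = 13924$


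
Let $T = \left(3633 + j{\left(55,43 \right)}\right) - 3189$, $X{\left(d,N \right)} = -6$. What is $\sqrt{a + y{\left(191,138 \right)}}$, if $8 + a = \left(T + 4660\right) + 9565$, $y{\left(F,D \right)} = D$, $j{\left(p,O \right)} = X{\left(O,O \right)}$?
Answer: $\sqrt{14793} \approx 121.63$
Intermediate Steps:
$j{\left(p,O \right)} = -6$
$T = 438$ ($T = \left(3633 - 6\right) - 3189 = 3627 - 3189 = 438$)
$a = 14655$ ($a = -8 + \left(\left(438 + 4660\right) + 9565\right) = -8 + \left(5098 + 9565\right) = -8 + 14663 = 14655$)
$\sqrt{a + y{\left(191,138 \right)}} = \sqrt{14655 + 138} = \sqrt{14793}$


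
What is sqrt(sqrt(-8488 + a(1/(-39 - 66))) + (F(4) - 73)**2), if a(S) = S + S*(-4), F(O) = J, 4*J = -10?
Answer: sqrt(27931225 + 140*I*sqrt(10397765))/70 ≈ 75.502 + 0.61011*I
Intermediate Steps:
J = -5/2 (J = (1/4)*(-10) = -5/2 ≈ -2.5000)
F(O) = -5/2
a(S) = -3*S (a(S) = S - 4*S = -3*S)
sqrt(sqrt(-8488 + a(1/(-39 - 66))) + (F(4) - 73)**2) = sqrt(sqrt(-8488 - 3/(-39 - 66)) + (-5/2 - 73)**2) = sqrt(sqrt(-8488 - 3/(-105)) + (-151/2)**2) = sqrt(sqrt(-8488 - 3*(-1/105)) + 22801/4) = sqrt(sqrt(-8488 + 1/35) + 22801/4) = sqrt(sqrt(-297079/35) + 22801/4) = sqrt(I*sqrt(10397765)/35 + 22801/4) = sqrt(22801/4 + I*sqrt(10397765)/35)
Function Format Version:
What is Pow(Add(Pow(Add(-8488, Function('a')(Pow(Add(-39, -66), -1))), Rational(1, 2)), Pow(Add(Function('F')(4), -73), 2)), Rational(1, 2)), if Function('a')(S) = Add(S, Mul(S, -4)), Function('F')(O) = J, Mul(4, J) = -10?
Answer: Mul(Rational(1, 70), Pow(Add(27931225, Mul(140, I, Pow(10397765, Rational(1, 2)))), Rational(1, 2))) ≈ Add(75.502, Mul(0.61011, I))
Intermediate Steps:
J = Rational(-5, 2) (J = Mul(Rational(1, 4), -10) = Rational(-5, 2) ≈ -2.5000)
Function('F')(O) = Rational(-5, 2)
Function('a')(S) = Mul(-3, S) (Function('a')(S) = Add(S, Mul(-4, S)) = Mul(-3, S))
Pow(Add(Pow(Add(-8488, Function('a')(Pow(Add(-39, -66), -1))), Rational(1, 2)), Pow(Add(Function('F')(4), -73), 2)), Rational(1, 2)) = Pow(Add(Pow(Add(-8488, Mul(-3, Pow(Add(-39, -66), -1))), Rational(1, 2)), Pow(Add(Rational(-5, 2), -73), 2)), Rational(1, 2)) = Pow(Add(Pow(Add(-8488, Mul(-3, Pow(-105, -1))), Rational(1, 2)), Pow(Rational(-151, 2), 2)), Rational(1, 2)) = Pow(Add(Pow(Add(-8488, Mul(-3, Rational(-1, 105))), Rational(1, 2)), Rational(22801, 4)), Rational(1, 2)) = Pow(Add(Pow(Add(-8488, Rational(1, 35)), Rational(1, 2)), Rational(22801, 4)), Rational(1, 2)) = Pow(Add(Pow(Rational(-297079, 35), Rational(1, 2)), Rational(22801, 4)), Rational(1, 2)) = Pow(Add(Mul(Rational(1, 35), I, Pow(10397765, Rational(1, 2))), Rational(22801, 4)), Rational(1, 2)) = Pow(Add(Rational(22801, 4), Mul(Rational(1, 35), I, Pow(10397765, Rational(1, 2)))), Rational(1, 2))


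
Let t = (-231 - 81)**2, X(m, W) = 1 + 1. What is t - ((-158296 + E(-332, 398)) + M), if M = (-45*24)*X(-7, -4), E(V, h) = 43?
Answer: 257757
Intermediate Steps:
X(m, W) = 2
M = -2160 (M = -45*24*2 = -1080*2 = -2160)
t = 97344 (t = (-312)**2 = 97344)
t - ((-158296 + E(-332, 398)) + M) = 97344 - ((-158296 + 43) - 2160) = 97344 - (-158253 - 2160) = 97344 - 1*(-160413) = 97344 + 160413 = 257757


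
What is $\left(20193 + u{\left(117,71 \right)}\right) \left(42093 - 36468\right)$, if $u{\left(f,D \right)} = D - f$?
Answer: $113326875$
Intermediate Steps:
$\left(20193 + u{\left(117,71 \right)}\right) \left(42093 - 36468\right) = \left(20193 + \left(71 - 117\right)\right) \left(42093 - 36468\right) = \left(20193 + \left(71 - 117\right)\right) 5625 = \left(20193 - 46\right) 5625 = 20147 \cdot 5625 = 113326875$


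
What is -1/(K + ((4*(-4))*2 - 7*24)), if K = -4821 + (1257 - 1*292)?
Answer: 1/4056 ≈ 0.00024655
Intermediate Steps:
K = -3856 (K = -4821 + (1257 - 292) = -4821 + 965 = -3856)
-1/(K + ((4*(-4))*2 - 7*24)) = -1/(-3856 + ((4*(-4))*2 - 7*24)) = -1/(-3856 + (-16*2 - 168)) = -1/(-3856 + (-32 - 168)) = -1/(-3856 - 200) = -1/(-4056) = -1*(-1/4056) = 1/4056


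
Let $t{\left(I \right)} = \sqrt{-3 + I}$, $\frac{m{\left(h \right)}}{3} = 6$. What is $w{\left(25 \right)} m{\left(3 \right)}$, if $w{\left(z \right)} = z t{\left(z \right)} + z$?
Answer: $450 + 450 \sqrt{22} \approx 2560.7$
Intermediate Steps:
$m{\left(h \right)} = 18$ ($m{\left(h \right)} = 3 \cdot 6 = 18$)
$w{\left(z \right)} = z + z \sqrt{-3 + z}$ ($w{\left(z \right)} = z \sqrt{-3 + z} + z = z + z \sqrt{-3 + z}$)
$w{\left(25 \right)} m{\left(3 \right)} = 25 \left(1 + \sqrt{-3 + 25}\right) 18 = 25 \left(1 + \sqrt{22}\right) 18 = \left(25 + 25 \sqrt{22}\right) 18 = 450 + 450 \sqrt{22}$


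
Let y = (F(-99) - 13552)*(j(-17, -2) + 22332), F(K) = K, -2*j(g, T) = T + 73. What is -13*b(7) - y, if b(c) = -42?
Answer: 608740135/2 ≈ 3.0437e+8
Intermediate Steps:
j(g, T) = -73/2 - T/2 (j(g, T) = -(T + 73)/2 = -(73 + T)/2 = -73/2 - T/2)
y = -608739043/2 (y = (-99 - 13552)*((-73/2 - 1/2*(-2)) + 22332) = -13651*((-73/2 + 1) + 22332) = -13651*(-71/2 + 22332) = -13651*44593/2 = -608739043/2 ≈ -3.0437e+8)
-13*b(7) - y = -13*(-42) - 1*(-608739043/2) = 546 + 608739043/2 = 608740135/2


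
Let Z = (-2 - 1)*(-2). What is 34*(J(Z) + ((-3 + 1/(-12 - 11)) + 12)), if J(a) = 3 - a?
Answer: 4658/23 ≈ 202.52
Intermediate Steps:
Z = 6 (Z = -3*(-2) = 6)
34*(J(Z) + ((-3 + 1/(-12 - 11)) + 12)) = 34*((3 - 1*6) + ((-3 + 1/(-12 - 11)) + 12)) = 34*((3 - 6) + ((-3 + 1/(-23)) + 12)) = 34*(-3 + ((-3 - 1/23) + 12)) = 34*(-3 + (-70/23 + 12)) = 34*(-3 + 206/23) = 34*(137/23) = 4658/23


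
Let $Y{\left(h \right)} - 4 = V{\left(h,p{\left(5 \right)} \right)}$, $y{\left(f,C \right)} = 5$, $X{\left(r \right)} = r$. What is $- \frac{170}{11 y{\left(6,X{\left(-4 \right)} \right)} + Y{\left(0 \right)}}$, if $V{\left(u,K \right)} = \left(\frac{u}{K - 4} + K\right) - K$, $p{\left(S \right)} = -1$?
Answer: $- \frac{170}{59} \approx -2.8814$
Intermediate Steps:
$V{\left(u,K \right)} = \frac{u}{-4 + K}$ ($V{\left(u,K \right)} = \left(\frac{u}{-4 + K} + K\right) - K = \left(K + \frac{u}{-4 + K}\right) - K = \frac{u}{-4 + K}$)
$Y{\left(h \right)} = 4 - \frac{h}{5}$ ($Y{\left(h \right)} = 4 + \frac{h}{-4 - 1} = 4 + \frac{h}{-5} = 4 + h \left(- \frac{1}{5}\right) = 4 - \frac{h}{5}$)
$- \frac{170}{11 y{\left(6,X{\left(-4 \right)} \right)} + Y{\left(0 \right)}} = - \frac{170}{11 \cdot 5 + \left(4 - 0\right)} = - \frac{170}{55 + \left(4 + 0\right)} = - \frac{170}{55 + 4} = - \frac{170}{59}$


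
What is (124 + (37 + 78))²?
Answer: 57121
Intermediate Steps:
(124 + (37 + 78))² = (124 + 115)² = 239² = 57121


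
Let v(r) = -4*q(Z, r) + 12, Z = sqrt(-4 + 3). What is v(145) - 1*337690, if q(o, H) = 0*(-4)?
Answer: -337678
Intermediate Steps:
Z = I (Z = sqrt(-1) = I ≈ 1.0*I)
q(o, H) = 0
v(r) = 12 (v(r) = -4*0 + 12 = 0 + 12 = 12)
v(145) - 1*337690 = 12 - 1*337690 = 12 - 337690 = -337678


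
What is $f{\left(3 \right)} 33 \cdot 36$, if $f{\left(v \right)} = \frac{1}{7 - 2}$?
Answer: $\frac{1188}{5} \approx 237.6$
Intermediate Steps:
$f{\left(v \right)} = \frac{1}{5}$
$f{\left(3 \right)} 33 \cdot 36 = \frac{1}{5} \cdot 33 \cdot 36 = \frac{33}{5} \cdot 36 = \frac{1188}{5}$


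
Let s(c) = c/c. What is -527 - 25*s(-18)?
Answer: -552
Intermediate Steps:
s(c) = 1
-527 - 25*s(-18) = -527 - 25*1 = -527 - 25 = -552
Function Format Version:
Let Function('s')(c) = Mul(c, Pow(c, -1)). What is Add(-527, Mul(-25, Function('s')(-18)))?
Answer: -552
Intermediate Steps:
Function('s')(c) = 1
Add(-527, Mul(-25, Function('s')(-18))) = Add(-527, Mul(-25, 1)) = Add(-527, -25) = -552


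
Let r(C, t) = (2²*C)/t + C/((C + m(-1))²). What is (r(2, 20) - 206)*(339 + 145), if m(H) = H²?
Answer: -4473128/45 ≈ -99403.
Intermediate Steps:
r(C, t) = C/(1 + C)² + 4*C/t (r(C, t) = (2²*C)/t + C/((C + (-1)²)²) = (4*C)/t + C/((C + 1)²) = 4*C/t + C/((1 + C)²) = 4*C/t + C/(1 + C)² = C/(1 + C)² + 4*C/t)
(r(2, 20) - 206)*(339 + 145) = ((2/(1 + 2)² + 4*2/20) - 206)*(339 + 145) = ((2/3² + 4*2*(1/20)) - 206)*484 = ((2*(⅑) + ⅖) - 206)*484 = ((2/9 + ⅖) - 206)*484 = (28/45 - 206)*484 = -9242/45*484 = -4473128/45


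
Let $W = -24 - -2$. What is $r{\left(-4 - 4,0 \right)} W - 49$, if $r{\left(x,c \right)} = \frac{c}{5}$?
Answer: $-49$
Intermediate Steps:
$r{\left(x,c \right)} = \frac{c}{5}$ ($r{\left(x,c \right)} = c \frac{1}{5} = \frac{c}{5}$)
$W = -22$ ($W = -24 + 2 = -22$)
$r{\left(-4 - 4,0 \right)} W - 49 = \frac{1}{5} \cdot 0 \left(-22\right) - 49 = 0 \left(-22\right) - 49 = 0 - 49 = -49$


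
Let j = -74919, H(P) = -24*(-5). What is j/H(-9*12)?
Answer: -24973/40 ≈ -624.33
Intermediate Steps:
H(P) = 120
j/H(-9*12) = -74919/120 = -74919*1/120 = -24973/40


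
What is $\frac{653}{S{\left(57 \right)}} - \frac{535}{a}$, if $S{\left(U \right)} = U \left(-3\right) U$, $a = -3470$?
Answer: $\frac{589747}{6764418} \approx 0.087184$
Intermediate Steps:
$S{\left(U \right)} = - 3 U^{2}$ ($S{\left(U \right)} = - 3 U U = - 3 U^{2}$)
$\frac{653}{S{\left(57 \right)}} - \frac{535}{a} = \frac{653}{\left(-3\right) 57^{2}} - \frac{535}{-3470} = \frac{653}{\left(-3\right) 3249} - - \frac{107}{694} = \frac{653}{-9747} + \frac{107}{694} = 653 \left(- \frac{1}{9747}\right) + \frac{107}{694} = - \frac{653}{9747} + \frac{107}{694} = \frac{589747}{6764418}$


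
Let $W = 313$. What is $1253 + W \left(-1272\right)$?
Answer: $-396883$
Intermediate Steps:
$1253 + W \left(-1272\right) = 1253 + 313 \left(-1272\right) = 1253 - 398136 = -396883$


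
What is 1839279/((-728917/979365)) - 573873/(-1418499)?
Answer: -851725990225894708/344656011861 ≈ -2.4712e+6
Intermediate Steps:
1839279/((-728917/979365)) - 573873/(-1418499) = 1839279/((-728917*1/979365)) - 573873*(-1/1418499) = 1839279/(-728917/979365) + 191291/472833 = 1839279*(-979365/728917) + 191291/472833 = -1801325477835/728917 + 191291/472833 = -851725990225894708/344656011861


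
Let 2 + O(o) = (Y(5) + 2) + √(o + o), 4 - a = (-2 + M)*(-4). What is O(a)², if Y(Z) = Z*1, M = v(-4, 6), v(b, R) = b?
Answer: -15 + 20*I*√10 ≈ -15.0 + 63.246*I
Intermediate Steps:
M = -4
Y(Z) = Z
a = -20 (a = 4 - (-2 - 4)*(-4) = 4 - (-6)*(-4) = 4 - 1*24 = 4 - 24 = -20)
O(o) = 5 + √2*√o (O(o) = -2 + ((5 + 2) + √(o + o)) = -2 + (7 + √(2*o)) = -2 + (7 + √2*√o) = 5 + √2*√o)
O(a)² = (5 + √2*√(-20))² = (5 + √2*(2*I*√5))² = (5 + 2*I*√10)²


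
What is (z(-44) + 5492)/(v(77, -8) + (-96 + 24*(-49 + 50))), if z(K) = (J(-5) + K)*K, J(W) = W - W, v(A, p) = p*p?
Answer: -1857/2 ≈ -928.50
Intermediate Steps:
v(A, p) = p**2
J(W) = 0
z(K) = K**2 (z(K) = (0 + K)*K = K*K = K**2)
(z(-44) + 5492)/(v(77, -8) + (-96 + 24*(-49 + 50))) = ((-44)**2 + 5492)/((-8)**2 + (-96 + 24*(-49 + 50))) = (1936 + 5492)/(64 + (-96 + 24*1)) = 7428/(64 + (-96 + 24)) = 7428/(64 - 72) = 7428/(-8) = 7428*(-1/8) = -1857/2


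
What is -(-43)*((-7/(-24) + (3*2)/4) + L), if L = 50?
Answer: 53449/24 ≈ 2227.0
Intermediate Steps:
-(-43)*((-7/(-24) + (3*2)/4) + L) = -(-43)*((-7/(-24) + (3*2)/4) + 50) = -(-43)*((-7*(-1/24) + 6*(1/4)) + 50) = -(-43)*((7/24 + 3/2) + 50) = -(-43)*(43/24 + 50) = -(-43)*1243/24 = -1*(-53449/24) = 53449/24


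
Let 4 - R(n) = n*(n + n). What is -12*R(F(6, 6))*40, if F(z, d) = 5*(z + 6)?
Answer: 3454080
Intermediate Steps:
F(z, d) = 30 + 5*z (F(z, d) = 5*(6 + z) = 30 + 5*z)
R(n) = 4 - 2*n**2 (R(n) = 4 - n*(n + n) = 4 - n*2*n = 4 - 2*n**2)
-12*R(F(6, 6))*40 = -12*(4 - 2*(30 + 5*6)**2)*40 = -12*(4 - 2*(30 + 30)**2)*40 = -12*(4 - 2*60**2)*40 = -12*(4 - 2*3600)*40 = -12*(4 - 7200)*40 = -12*(-7196)*40 = 86352*40 = 3454080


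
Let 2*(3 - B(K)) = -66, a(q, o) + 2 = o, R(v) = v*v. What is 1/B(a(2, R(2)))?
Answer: 1/36 ≈ 0.027778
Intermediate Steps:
R(v) = v²
a(q, o) = -2 + o
B(K) = 36 (B(K) = 3 - ½*(-66) = 3 + 33 = 36)
1/B(a(2, R(2))) = 1/36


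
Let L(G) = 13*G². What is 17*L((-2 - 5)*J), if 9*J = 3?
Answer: 10829/9 ≈ 1203.2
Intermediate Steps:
J = ⅓ (J = (⅑)*3 = ⅓ ≈ 0.33333)
17*L((-2 - 5)*J) = 17*(13*((-2 - 5)*(⅓))²) = 17*(13*(-7*⅓)²) = 17*(13*(-7/3)²) = 17*(13*(49/9)) = 17*(637/9) = 10829/9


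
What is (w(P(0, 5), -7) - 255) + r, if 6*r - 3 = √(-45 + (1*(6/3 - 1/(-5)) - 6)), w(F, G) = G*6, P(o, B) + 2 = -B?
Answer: -593/2 + I*√305/15 ≈ -296.5 + 1.1643*I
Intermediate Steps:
P(o, B) = -2 - B
w(F, G) = 6*G
r = ½ + I*√305/15 (r = ½ + √(-45 + (1*(6/3 - 1/(-5)) - 6))/6 = ½ + √(-45 + (1*(6*(⅓) - 1*(-⅕)) - 6))/6 = ½ + √(-45 + (1*(2 + ⅕) - 6))/6 = ½ + √(-45 + (1*(11/5) - 6))/6 = ½ + √(-45 + (11/5 - 6))/6 = ½ + √(-45 - 19/5)/6 = ½ + √(-244/5)/6 = ½ + (2*I*√305/5)/6 = ½ + I*√305/15 ≈ 0.5 + 1.1643*I)
(w(P(0, 5), -7) - 255) + r = (6*(-7) - 255) + (½ + I*√305/15) = (-42 - 255) + (½ + I*√305/15) = -297 + (½ + I*√305/15) = -593/2 + I*√305/15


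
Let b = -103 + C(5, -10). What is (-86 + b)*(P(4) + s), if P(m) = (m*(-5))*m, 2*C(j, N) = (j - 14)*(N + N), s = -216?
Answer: 29304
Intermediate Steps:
C(j, N) = N*(-14 + j) (C(j, N) = ((j - 14)*(N + N))/2 = ((-14 + j)*(2*N))/2 = (2*N*(-14 + j))/2 = N*(-14 + j))
P(m) = -5*m² (P(m) = (-5*m)*m = -5*m²)
b = -13 (b = -103 - 10*(-14 + 5) = -103 - 10*(-9) = -103 + 90 = -13)
(-86 + b)*(P(4) + s) = (-86 - 13)*(-5*4² - 216) = -99*(-5*16 - 216) = -99*(-80 - 216) = -99*(-296) = 29304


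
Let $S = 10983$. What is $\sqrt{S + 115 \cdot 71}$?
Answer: $2 \sqrt{4787} \approx 138.38$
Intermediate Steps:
$\sqrt{S + 115 \cdot 71} = \sqrt{10983 + 115 \cdot 71} = \sqrt{10983 + 8165} = \sqrt{19148} = 2 \sqrt{4787}$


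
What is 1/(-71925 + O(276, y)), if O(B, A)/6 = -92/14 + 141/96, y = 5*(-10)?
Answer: -112/8059029 ≈ -1.3897e-5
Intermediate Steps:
y = -50
O(B, A) = -3429/112 (O(B, A) = 6*(-92/14 + 141/96) = 6*(-92*1/14 + 141*(1/96)) = 6*(-46/7 + 47/32) = 6*(-1143/224) = -3429/112)
1/(-71925 + O(276, y)) = 1/(-71925 - 3429/112) = 1/(-8059029/112) = -112/8059029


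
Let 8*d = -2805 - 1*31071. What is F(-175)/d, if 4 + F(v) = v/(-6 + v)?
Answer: 122/170321 ≈ 0.00071629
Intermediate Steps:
d = -8469/2 (d = (-2805 - 1*31071)/8 = (-2805 - 31071)/8 = (⅛)*(-33876) = -8469/2 ≈ -4234.5)
F(v) = -4 + v/(-6 + v)
F(-175)/d = (3*(8 - 1*(-175))/(-6 - 175))/(-8469/2) = (3*(8 + 175)/(-181))*(-2/8469) = (3*(-1/181)*183)*(-2/8469) = -549/181*(-2/8469) = 122/170321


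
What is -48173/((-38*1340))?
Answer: 719/760 ≈ 0.94605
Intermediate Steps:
-48173/((-38*1340)) = -48173/(-50920) = -48173*(-1/50920) = 719/760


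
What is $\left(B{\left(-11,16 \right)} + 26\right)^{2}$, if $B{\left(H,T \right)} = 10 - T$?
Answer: $400$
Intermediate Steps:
$\left(B{\left(-11,16 \right)} + 26\right)^{2} = \left(\left(10 - 16\right) + 26\right)^{2} = \left(-6 + 26\right)^{2} = 20^{2} = 400$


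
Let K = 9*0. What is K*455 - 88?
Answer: -88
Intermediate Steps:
K = 0
K*455 - 88 = 0*455 - 88 = 0 - 88 = -88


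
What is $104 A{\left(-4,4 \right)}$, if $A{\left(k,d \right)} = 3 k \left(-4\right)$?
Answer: $4992$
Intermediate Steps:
$A{\left(k,d \right)} = - 12 k$
$104 A{\left(-4,4 \right)} = 104 \left(\left(-12\right) \left(-4\right)\right) = 104 \cdot 48 = 4992$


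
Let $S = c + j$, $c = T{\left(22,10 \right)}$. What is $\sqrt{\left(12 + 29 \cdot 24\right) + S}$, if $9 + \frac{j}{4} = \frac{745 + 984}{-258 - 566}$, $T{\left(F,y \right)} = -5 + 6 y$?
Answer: $\frac{\sqrt{30494798}}{206} \approx 26.807$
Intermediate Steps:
$c = 55$ ($c = -5 + 6 \cdot 10 = -5 + 60 = 55$)
$j = - \frac{9145}{206}$ ($j = -36 + 4 \frac{745 + 984}{-258 - 566} = -36 + 4 \frac{1729}{-824} = -36 + 4 \cdot 1729 \left(- \frac{1}{824}\right) = -36 + 4 \left(- \frac{1729}{824}\right) = -36 - \frac{1729}{206} = - \frac{9145}{206} \approx -44.393$)
$S = \frac{2185}{206}$ ($S = 55 - \frac{9145}{206} = \frac{2185}{206} \approx 10.607$)
$\sqrt{\left(12 + 29 \cdot 24\right) + S} = \sqrt{\left(12 + 29 \cdot 24\right) + \frac{2185}{206}} = \sqrt{\left(12 + 696\right) + \frac{2185}{206}} = \sqrt{708 + \frac{2185}{206}} = \sqrt{\frac{148033}{206}} = \frac{\sqrt{30494798}}{206}$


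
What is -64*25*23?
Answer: -36800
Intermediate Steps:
-64*25*23 = -1600*23 = -36800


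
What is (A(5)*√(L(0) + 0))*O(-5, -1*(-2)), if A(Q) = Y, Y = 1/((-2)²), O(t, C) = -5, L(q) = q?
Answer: 0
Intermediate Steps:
Y = ¼ (Y = 1/4 = ¼ ≈ 0.25000)
A(Q) = ¼
(A(5)*√(L(0) + 0))*O(-5, -1*(-2)) = (√(0 + 0)/4)*(-5) = (√0/4)*(-5) = ((¼)*0)*(-5) = 0*(-5) = 0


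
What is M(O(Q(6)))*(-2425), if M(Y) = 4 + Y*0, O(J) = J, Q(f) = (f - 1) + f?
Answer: -9700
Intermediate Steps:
Q(f) = -1 + 2*f (Q(f) = (-1 + f) + f = -1 + 2*f)
M(Y) = 4 (M(Y) = 4 + 0 = 4)
M(O(Q(6)))*(-2425) = 4*(-2425) = -9700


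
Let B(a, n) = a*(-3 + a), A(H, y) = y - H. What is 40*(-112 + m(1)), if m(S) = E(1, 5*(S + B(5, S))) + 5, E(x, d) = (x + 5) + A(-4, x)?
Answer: -3840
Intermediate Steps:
E(x, d) = 9 + 2*x (E(x, d) = (x + 5) + (x - 1*(-4)) = (5 + x) + (x + 4) = (5 + x) + (4 + x) = 9 + 2*x)
m(S) = 16 (m(S) = (9 + 2*1) + 5 = (9 + 2) + 5 = 11 + 5 = 16)
40*(-112 + m(1)) = 40*(-112 + 16) = 40*(-96) = -3840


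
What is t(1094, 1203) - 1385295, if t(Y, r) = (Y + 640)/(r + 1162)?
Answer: -3276220941/2365 ≈ -1.3853e+6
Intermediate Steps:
t(Y, r) = (640 + Y)/(1162 + r)
t(1094, 1203) - 1385295 = (640 + 1094)/(1162 + 1203) - 1385295 = 1734/2365 - 1385295 = -3276220941/2365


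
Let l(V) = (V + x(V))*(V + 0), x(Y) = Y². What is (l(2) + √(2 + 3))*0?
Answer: 0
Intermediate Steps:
l(V) = V*(V + V²) (l(V) = (V + V²)*(V + 0) = (V + V²)*V = V*(V + V²))
(l(2) + √(2 + 3))*0 = (2²*(1 + 2) + √(2 + 3))*0 = (4*3 + √5)*0 = (12 + √5)*0 = 0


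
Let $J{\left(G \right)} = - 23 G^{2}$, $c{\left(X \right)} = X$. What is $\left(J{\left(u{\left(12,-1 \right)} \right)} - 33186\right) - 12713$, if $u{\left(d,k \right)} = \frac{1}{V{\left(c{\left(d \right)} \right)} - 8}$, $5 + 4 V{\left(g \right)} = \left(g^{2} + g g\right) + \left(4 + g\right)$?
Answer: $- \frac{3272094179}{71289} \approx -45899.0$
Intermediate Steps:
$V{\left(g \right)} = - \frac{1}{4} + \frac{g^{2}}{2} + \frac{g}{4}$ ($V{\left(g \right)} = - \frac{5}{4} + \frac{\left(g^{2} + g g\right) + \left(4 + g\right)}{4} = - \frac{5}{4} + \frac{\left(g^{2} + g^{2}\right) + \left(4 + g\right)}{4} = - \frac{5}{4} + \frac{2 g^{2} + \left(4 + g\right)}{4} = - \frac{5}{4} + \frac{4 + g + 2 g^{2}}{4} = - \frac{5}{4} + \left(1 + \frac{g^{2}}{2} + \frac{g}{4}\right) = - \frac{1}{4} + \frac{g^{2}}{2} + \frac{g}{4}$)
$u{\left(d,k \right)} = \frac{1}{- \frac{33}{4} + \frac{d^{2}}{2} + \frac{d}{4}}$ ($u{\left(d,k \right)} = \frac{1}{\left(- \frac{1}{4} + \frac{d^{2}}{2} + \frac{d}{4}\right) - 8} = \frac{1}{- \frac{33}{4} + \frac{d^{2}}{2} + \frac{d}{4}}$)
$\left(J{\left(u{\left(12,-1 \right)} \right)} - 33186\right) - 12713 = \left(- 23 \left(\frac{4}{-33 + 12 + 2 \cdot 12^{2}}\right)^{2} - 33186\right) - 12713 = \left(- 23 \left(\frac{4}{-33 + 12 + 2 \cdot 144}\right)^{2} - 33186\right) - 12713 = \left(- 23 \left(\frac{4}{-33 + 12 + 288}\right)^{2} - 33186\right) - 12713 = \left(- 23 \left(\frac{4}{267}\right)^{2} - 33186\right) - 12713 = \left(\left(-23\right) \frac{16}{71289} - 33186\right) - 12713 = \left(- \frac{368}{71289} - 33186\right) - 12713 = - \frac{2365797122}{71289} - 12713 = - \frac{3272094179}{71289}$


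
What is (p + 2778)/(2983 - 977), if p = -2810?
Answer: -16/1003 ≈ -0.015952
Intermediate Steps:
(p + 2778)/(2983 - 977) = (-2810 + 2778)/(2983 - 977) = -32/2006 = -32*1/2006 = -16/1003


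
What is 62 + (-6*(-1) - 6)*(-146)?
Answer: 62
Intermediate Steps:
62 + (-6*(-1) - 6)*(-146) = 62 + (6 - 6)*(-146) = 62 + 0*(-146) = 62 + 0 = 62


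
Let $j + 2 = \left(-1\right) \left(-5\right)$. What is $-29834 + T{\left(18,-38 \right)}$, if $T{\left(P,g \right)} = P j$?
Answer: $-29780$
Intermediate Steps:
$j = 3$ ($j = -2 - -5 = -2 + 5 = 3$)
$T{\left(P,g \right)} = 3 P$ ($T{\left(P,g \right)} = P 3 = 3 P$)
$-29834 + T{\left(18,-38 \right)} = -29834 + 3 \cdot 18 = -29834 + 54 = -29780$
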